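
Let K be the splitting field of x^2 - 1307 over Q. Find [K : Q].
[K : Q] = 2

f(x) = x^2 - 1307 factors as (x - √1307)(x + √1307). The splitting field is K = Q(√1307). Since 1307 is squarefree and > 1, it is not a perfect square, so x^2 - 1307 is irreducible over Q and [Q(√1307) : Q] = 2. Hence [K : Q] = 2.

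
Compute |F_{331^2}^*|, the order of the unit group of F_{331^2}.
|F_{331^2}^*| = 109560

F_{331^2} has 331^2 = 109561 elements; its multiplicative group consists of all nonzero elements, so |F_{331^2}^*| = 109561 - 1 = 109560. (It is cyclic since any finite subgroup of the multiplicative group of a field is cyclic.)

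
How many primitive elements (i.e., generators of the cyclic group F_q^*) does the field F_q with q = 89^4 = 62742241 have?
There are φ(62742240) = 14254080 primitive elements

F_q^* is cyclic of order q - 1 = 62742240. A cyclic group of order m has exactly φ(m) generators. Here m = 62742240 = 2^5 · 3^2 · 5 · 11 · 17 · 233, so the number of primitive elements is φ(62742240) = 14254080.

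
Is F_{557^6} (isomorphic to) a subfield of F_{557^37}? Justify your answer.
No: F_{557^6} is not a subfield of F_{557^37}

F_{p^m} embeds in F_{p^n} iff m | n. Here 6 ∤ 37 (since 37 = 6·6 + 1 with remainder 1 ≠ 0), so F_{557^6} is not a subfield of F_{557^37}. Equivalently: if it were, the tower law would give 6 = [F_{557^6}:F_557] dividing [F_{557^37}:F_557] = 37, contradiction.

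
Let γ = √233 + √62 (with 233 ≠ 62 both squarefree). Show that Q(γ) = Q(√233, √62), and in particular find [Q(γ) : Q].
[Q(γ) : Q] = 4 (equivalently, Q(γ) = Q(√233, √62))

Obviously Q(γ) ⊆ Q(√233, √62), and [Q(√233, √62):Q] = 4 (since 233, 62 are distinct squarefree integers > 1 with 14446 not a perfect square). To show equality we compute the minimal polynomial of γ. From γ = √233 + √62: γ^2 = 233 + 2√(14446) + 62 = 295 + 2√(14446), so γ^2 - 295 = 2√(14446); squaring, (γ^2 - 295)^2 = 4·14446, i.e. γ^4 - 590γ^2 + 87025 - 57784 = 0, i.e. γ^4 - 590γ^2 + 29241 = 0. So γ is a root of x^4 - 590x^2 + 29241. This polynomial is irreducible over Q: it has no rational root (each ±√233 ± √62 is irrational), and any factorization into two quadratics over Q would force √(14446) ∈ Q (pairing opposite roots) or √233, √62 ∈ Q (other pairings), all impossible. Hence [Q(γ):Q] = 4 = [Q(√233, √62):Q], so Q(γ) = Q(√233, √62).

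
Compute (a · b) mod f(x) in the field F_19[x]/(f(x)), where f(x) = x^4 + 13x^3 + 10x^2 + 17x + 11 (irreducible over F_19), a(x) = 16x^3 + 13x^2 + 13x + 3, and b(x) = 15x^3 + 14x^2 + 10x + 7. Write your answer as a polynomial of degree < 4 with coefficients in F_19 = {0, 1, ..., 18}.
a · b ≡ 10x^3 + 11x^2 + 2x + 2 (mod f(x))

Multiply in F_19[x]: a(x)·b(x) = (16x^3 + 13x^2 + 13x + 3)·(15x^3 + 14x^2 + 10x + 7) = 12x^6 + x^5 + 5x^4 + 13x^3 + 16x^2 + 7x + 2. This has degree ≥ 4, so divide by f(x) over F_19: 12x^6 + x^5 + 5x^4 + 13x^3 + 16x^2 + 7x + 2 = (12x^2 + 16x)·(x^4 + 13x^3 + 10x^2 + 17x + 11) + (10x^3 + 11x^2 + 2x + 2). Hence a·b ≡ 10x^3 + 11x^2 + 2x + 2 (mod f). (F_19[x]/(f) is a field with 19^4 = 130321 elements since f is irreducible of degree 4.)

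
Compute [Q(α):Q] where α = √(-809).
[Q(α):Q] = 2

[Q(α):Q] equals the degree of the minimal polynomial of α. Here α^2 = -809 and x^2 + 809 is irreducible (d = -809 is squarefree, ≠ 1, hence not a square), so deg(m_α) = 2. Thus [Q(α):Q] = 2.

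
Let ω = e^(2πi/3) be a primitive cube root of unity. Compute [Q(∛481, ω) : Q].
[Q(∛481, ω) : Q] = 6

[Q(∛481):Q] = 3 (min poly x^3 - 481, irreducible since 481 is not a perfect cube). [Q(ω):Q] = 2 (min poly x^2 + x + 1). Since Q(∛481) ⊂ R and ω ∉ R, we have ω ∉ Q(∛481), so x^2 + x + 1 remains irreducible over Q(∛481) and [Q(∛481, ω) : Q(∛481)] = 2. By the tower law, [Q(∛481, ω) : Q] = 3 · 2 = 6. (In fact Q(∛481, ω) is the splitting field of x^3 - 481 over Q.)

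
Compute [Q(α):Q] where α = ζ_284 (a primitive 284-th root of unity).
[Q(α):Q] = 140

The minimal polynomial of ζ_284 over Q is the 284-th cyclotomic polynomial Φ_284(x), which is irreducible over Q and has degree φ(284) = 140. Hence [Q(α):Q] = φ(284) = 140.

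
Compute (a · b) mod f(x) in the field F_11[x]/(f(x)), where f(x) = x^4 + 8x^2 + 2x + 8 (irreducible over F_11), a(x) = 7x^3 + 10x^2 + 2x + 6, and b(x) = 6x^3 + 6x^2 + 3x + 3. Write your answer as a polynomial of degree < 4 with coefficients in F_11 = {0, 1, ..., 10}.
a · b ≡ 2x^3 + 2x^2 + 2x + 4 (mod f(x))

Multiply in F_11[x]: a(x)·b(x) = (7x^3 + 10x^2 + 2x + 6)·(6x^3 + 6x^2 + 3x + 3) = 9x^6 + 3x^5 + 5x^4 + 6x^2 + 2x + 7. This has degree ≥ 4, so divide by f(x) over F_11: 9x^6 + 3x^5 + 5x^4 + 6x^2 + 2x + 7 = (9x^2 + 3x + 10)·(x^4 + 8x^2 + 2x + 8) + (2x^3 + 2x^2 + 2x + 4). Hence a·b ≡ 2x^3 + 2x^2 + 2x + 4 (mod f). (F_11[x]/(f) is a field with 11^4 = 14641 elements since f is irreducible of degree 4.)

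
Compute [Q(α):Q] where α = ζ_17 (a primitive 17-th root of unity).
[Q(α):Q] = 16

The minimal polynomial of ζ_17 over Q is the 17-th cyclotomic polynomial Φ_17(x), which is irreducible over Q and has degree φ(17) = 16. Hence [Q(α):Q] = φ(17) = 16.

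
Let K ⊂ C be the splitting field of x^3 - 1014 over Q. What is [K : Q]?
[K : Q] = 6

The roots of x^3 - 1014 are ∛1014, ω∛1014, ω^2∛1014 where ω = e^(2πi/3) is a primitive cube root of unity, so K = Q(∛1014, ω). Now [Q(∛1014):Q] = 3 (since 1014 is not a perfect cube, x^3 - 1014 is irreducible) and [Q(ω):Q] = 2. Both 2 and 3 divide [K:Q], and [K:Q] ≤ 3·2 = 6, so [K:Q] = 6. (Equivalently: Q(∛1014) ⊂ R but ω ∉ R, so [K : Q(∛1014)] = 2.)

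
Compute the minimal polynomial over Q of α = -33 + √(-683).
m_α(x) = x^2 + 66x + 1772

From α + 33 = √(-683), squaring gives (α + 33)^2 = -683, i.e. α^2 + 66α + 1089 = -683, so α^2 + 66α + 1772 = 0. The discriminant of x^2 + 66x + 1772 is (66)^2 - 4·(1772) = 4356 - 7088 = -2732, and 4·(-683) is not a perfect square in Q since -683 is squarefree and ≠ 1. Hence x^2 + 66x + 1772 is irreducible over Q and is the minimal polynomial of α.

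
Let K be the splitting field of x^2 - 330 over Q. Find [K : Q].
[K : Q] = 2

f(x) = x^2 - 330 factors as (x - √330)(x + √330). The splitting field is K = Q(√330). Since 330 is squarefree and > 1, it is not a perfect square, so x^2 - 330 is irreducible over Q and [Q(√330) : Q] = 2. Hence [K : Q] = 2.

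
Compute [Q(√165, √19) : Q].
[Q(√165, √19) : Q] = 4

[Q(√165):Q] = 2 (min poly x^2 - 165, irreducible since 165 is squarefree > 1). For the top step, suppose √19 ∈ Q(√165), say √19 = c + d√165 with c, d ∈ Q. Squaring: 19 = c^2 + 165d^2 + 2cd√165. Since √165 ∉ Q this forces 2cd = 0. If d = 0 then √19 = c ∈ Q, contradicting 19 squarefree > 1. If c = 0 then 19 = 165d^2, so 165·19 = (165d)^2 is a perfect square in Q — but 165·19 = 3135 is not a perfect square (since 165 and 19 are distinct squarefree integers). Contradiction. Hence √19 ∉ Q(√165), so x^2 - 19 stays irreducible over Q(√165) and [Q(√165, √19) : Q(√165)] = 2. By the tower law, [Q(√165, √19) : Q] = 2 · 2 = 4.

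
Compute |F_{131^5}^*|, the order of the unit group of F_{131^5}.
|F_{131^5}^*| = 38579489650

F_{131^5} has 131^5 = 38579489651 elements; its multiplicative group consists of all nonzero elements, so |F_{131^5}^*| = 38579489651 - 1 = 38579489650. (It is cyclic since any finite subgroup of the multiplicative group of a field is cyclic.)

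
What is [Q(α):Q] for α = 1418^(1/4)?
[Q(α):Q] = 4

α is a root of x^4 - 1418. By Eisenstein's criterion at the prime p = 2 (which divides the constant term 1418 but p^2 = 4 does not, since 1418 is squarefree), x^4 - 1418 is irreducible over Q. Hence [Q(α):Q] = 4.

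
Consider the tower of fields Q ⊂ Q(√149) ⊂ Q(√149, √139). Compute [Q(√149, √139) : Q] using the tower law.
[Q(√149, √139) : Q] = 4

[Q(√149):Q] = 2 (min poly x^2 - 149, irreducible since 149 is squarefree > 1). For the top step, suppose √139 ∈ Q(√149), say √139 = c + d√149 with c, d ∈ Q. Squaring: 139 = c^2 + 149d^2 + 2cd√149. Since √149 ∉ Q this forces 2cd = 0. If d = 0 then √139 = c ∈ Q, contradicting 139 squarefree > 1. If c = 0 then 139 = 149d^2, so 149·139 = (149d)^2 is a perfect square in Q — but 149·139 = 20711 is not a perfect square (since 149 and 139 are distinct squarefree integers). Contradiction. Hence √139 ∉ Q(√149), so x^2 - 139 stays irreducible over Q(√149) and [Q(√149, √139) : Q(√149)] = 2. By the tower law, [Q(√149, √139) : Q] = 2 · 2 = 4.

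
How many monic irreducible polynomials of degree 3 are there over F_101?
There are 343400 monic irreducible polynomials of degree 3 over F_101

Each element of F_{101^3} that lies in no proper subfield is a root of exactly one monic irreducible of degree 3 over F_101, and each such polynomial has 3 distinct roots in F_{101^3}. By Möbius inversion the count is N_101(3) = (1/3) Σ_{d|3} μ(3/d) · 101^d = (1/3)(μ(3)·101^1 + μ(1)·101^3) = 1030200/3 = 343400.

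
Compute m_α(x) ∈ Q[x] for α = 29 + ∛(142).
m_α(x) = x^3 - 87x^2 + 2523x - 24531

Set β = α - 29 = ∛(142), so β^3 = 142. Then (α - 29)^3 - 142 = 0, i.e. α is a root of g(x) = (x - 29)^3 - 142 = x^3 - 87x^2 + 2523x - 24531. Since g(x) = h(x - 29) where h(x) = x^3 - 142, and h is irreducible over Q (because 142 is not a perfect cube, so h has no rational root, and a monic cubic with no rational root is irreducible), g is also irreducible (irreducibility is preserved under the substitution x → x - 29). Hence m_α(x) = x^3 - 87x^2 + 2523x - 24531.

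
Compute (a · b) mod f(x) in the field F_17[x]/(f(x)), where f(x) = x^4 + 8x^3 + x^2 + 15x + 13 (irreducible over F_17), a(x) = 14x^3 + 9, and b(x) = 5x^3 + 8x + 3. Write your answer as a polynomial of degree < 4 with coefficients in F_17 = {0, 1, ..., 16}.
a · b ≡ 5x^3 + 10x^2 + 8x + 10 (mod f(x))

Multiply in F_17[x]: a(x)·b(x) = (14x^3 + 9)·(5x^3 + 8x + 3) = 2x^6 + 10x^4 + 2x^3 + 4x + 10. This has degree ≥ 4, so divide by f(x) over F_17: 2x^6 + 10x^4 + 2x^3 + 4x + 10 = (2x^2 + x)·(x^4 + 8x^3 + x^2 + 15x + 13) + (5x^3 + 10x^2 + 8x + 10). Hence a·b ≡ 5x^3 + 10x^2 + 8x + 10 (mod f). (F_17[x]/(f) is a field with 17^4 = 83521 elements since f is irreducible of degree 4.)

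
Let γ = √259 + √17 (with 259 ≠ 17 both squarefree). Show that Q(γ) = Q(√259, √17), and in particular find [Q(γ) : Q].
[Q(γ) : Q] = 4 (equivalently, Q(γ) = Q(√259, √17))

Obviously Q(γ) ⊆ Q(√259, √17), and [Q(√259, √17):Q] = 4 (since 259, 17 are distinct squarefree integers > 1 with 4403 not a perfect square). To show equality we compute the minimal polynomial of γ. From γ = √259 + √17: γ^2 = 259 + 2√(4403) + 17 = 276 + 2√(4403), so γ^2 - 276 = 2√(4403); squaring, (γ^2 - 276)^2 = 4·4403, i.e. γ^4 - 552γ^2 + 76176 - 17612 = 0, i.e. γ^4 - 552γ^2 + 58564 = 0. So γ is a root of x^4 - 552x^2 + 58564. This polynomial is irreducible over Q: it has no rational root (each ±√259 ± √17 is irrational), and any factorization into two quadratics over Q would force √(4403) ∈ Q (pairing opposite roots) or √259, √17 ∈ Q (other pairings), all impossible. Hence [Q(γ):Q] = 4 = [Q(√259, √17):Q], so Q(γ) = Q(√259, √17).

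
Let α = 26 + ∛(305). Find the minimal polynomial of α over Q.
m_α(x) = x^3 - 78x^2 + 2028x - 17881

Set β = α - 26 = ∛(305), so β^3 = 305. Then (α - 26)^3 - 305 = 0, i.e. α is a root of g(x) = (x - 26)^3 - 305 = x^3 - 78x^2 + 2028x - 17881. Since g(x) = h(x - 26) where h(x) = x^3 - 305, and h is irreducible over Q (because 305 is not a perfect cube, so h has no rational root, and a monic cubic with no rational root is irreducible), g is also irreducible (irreducibility is preserved under the substitution x → x - 26). Hence m_α(x) = x^3 - 78x^2 + 2028x - 17881.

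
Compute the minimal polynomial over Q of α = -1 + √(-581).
m_α(x) = x^2 + 2x + 582

From α + 1 = √(-581), squaring gives (α + 1)^2 = -581, i.e. α^2 + 2α + 1 = -581, so α^2 + 2α + 582 = 0. The discriminant of x^2 + 2x + 582 is (2)^2 - 4·(582) = 4 - 2328 = -2324, and 4·(-581) is not a perfect square in Q since -581 is squarefree and ≠ 1. Hence x^2 + 2x + 582 is irreducible over Q and is the minimal polynomial of α.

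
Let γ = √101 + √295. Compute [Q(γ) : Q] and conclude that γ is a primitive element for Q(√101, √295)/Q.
[Q(γ) : Q] = 4 (equivalently, Q(γ) = Q(√101, √295))

Obviously Q(γ) ⊆ Q(√101, √295), and [Q(√101, √295):Q] = 4 (since 101, 295 are distinct squarefree integers > 1 with 29795 not a perfect square). To show equality we compute the minimal polynomial of γ. From γ = √101 + √295: γ^2 = 101 + 2√(29795) + 295 = 396 + 2√(29795), so γ^2 - 396 = 2√(29795); squaring, (γ^2 - 396)^2 = 4·29795, i.e. γ^4 - 792γ^2 + 156816 - 119180 = 0, i.e. γ^4 - 792γ^2 + 37636 = 0. So γ is a root of x^4 - 792x^2 + 37636. This polynomial is irreducible over Q: it has no rational root (each ±√101 ± √295 is irrational), and any factorization into two quadratics over Q would force √(29795) ∈ Q (pairing opposite roots) or √101, √295 ∈ Q (other pairings), all impossible. Hence [Q(γ):Q] = 4 = [Q(√101, √295):Q], so Q(γ) = Q(√101, √295).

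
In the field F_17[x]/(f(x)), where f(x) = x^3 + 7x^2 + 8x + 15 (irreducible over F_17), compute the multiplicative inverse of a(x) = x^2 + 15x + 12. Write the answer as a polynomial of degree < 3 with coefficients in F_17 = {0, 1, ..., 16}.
a(x)^(-1) ≡ 3x^2 + 13x + 1 (mod f(x))

Since f is irreducible over F_17, F_17[x]/(f) is a field and a(x) ≠ 0 has an inverse. Apply the extended Euclidean algorithm to f(x) and a(x) in F_17[x]: f(x) = (x + 9)·a(x) + (14x + 9);  a(x) = (11x + 11)·(14x + 9) + (15). The last nonzero remainder is the constant 15 = gcd(f, a) in F_17. Back-substituting through the division chain expresses 15 = s(x)·a(x) + t(x)·f(x) with s(x) ≡ 11x^2 + 8x + 15 (mod f), so (11x^2 + 8x + 15)·a(x) ≡ 15 (mod f). Multiplying by 15^(-1) ≡ 8 in F_17 gives a(x)^(-1) ≡ 8·(11x^2 + 8x + 15) ≡ 3x^2 + 13x + 1 (mod f). Check: (x^2 + 15x + 12)·(3x^2 + 13x + 1) = 3x^4 + 7x^3 + 11x^2 + x + 12 ≡ 1 (mod x^3 + 7x^2 + 8x + 15).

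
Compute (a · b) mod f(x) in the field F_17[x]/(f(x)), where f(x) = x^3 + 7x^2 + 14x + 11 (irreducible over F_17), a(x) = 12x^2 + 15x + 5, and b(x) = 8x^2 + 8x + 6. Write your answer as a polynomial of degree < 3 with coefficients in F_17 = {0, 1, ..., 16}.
a · b ≡ 6x^2 + x + 14 (mod f(x))

Multiply in F_17[x]: a(x)·b(x) = (12x^2 + 15x + 5)·(8x^2 + 8x + 6) = 11x^4 + 12x^3 + 11x^2 + 11x + 13. This has degree ≥ 3, so divide by f(x) over F_17: 11x^4 + 12x^3 + 11x^2 + 11x + 13 = (11x + 3)·(x^3 + 7x^2 + 14x + 11) + (6x^2 + x + 14). Hence a·b ≡ 6x^2 + x + 14 (mod f). (F_17[x]/(f) is a field with 17^3 = 4913 elements since f is irreducible of degree 3.)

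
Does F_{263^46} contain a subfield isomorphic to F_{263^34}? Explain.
No: F_{263^34} is not a subfield of F_{263^46}

F_{p^m} embeds in F_{p^n} iff m | n. Here 34 ∤ 46 (since 46 = 1·34 + 12 with remainder 12 ≠ 0), so F_{263^34} is not a subfield of F_{263^46}. Equivalently: if it were, the tower law would give 34 = [F_{263^34}:F_263] dividing [F_{263^46}:F_263] = 46, contradiction.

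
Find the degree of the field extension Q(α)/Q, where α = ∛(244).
[Q(α):Q] = 3

The minimal polynomial of α is x^3 - 244, irreducible over Q since 244 is not a perfect cube (so x^3 - 244 has no rational root). Hence [Q(α):Q] = deg(m_α) = 3.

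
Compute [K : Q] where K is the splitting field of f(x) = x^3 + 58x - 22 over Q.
[K : Q] = 6

By the rational root test, any rational root of the monic integer polynomial f(x) = x^3 + 58x - 22 must be an integer dividing the constant term -22, i.e. one of ±{1, 2, 11, 22}. Evaluating: f(1) = 37, f(-1) = -81, f(2) = 102, f(-2) = -146, f(11) = 1947, f(-11) = -1991, f(22) = 11902, f(-22) = -11946; none is 0, so f has no rational root and is therefore irreducible over Q (a cubic with no linear factor over a field is irreducible). For an irreducible cubic, the Galois group is A_3 or S_3 according as the discriminant disc(f) = -4a^3 - 27b^2 = -4·(58)^3 - 27·(-22)^2 = -793516 is or is not a square in Q. Here disc(f) = -793516 is not a perfect square in Q, so the Galois group of f over Q is not contained in A_3 and must be all of S_3. The splitting field has degree |S_3| = 6 over Q, so [K : Q] = 6.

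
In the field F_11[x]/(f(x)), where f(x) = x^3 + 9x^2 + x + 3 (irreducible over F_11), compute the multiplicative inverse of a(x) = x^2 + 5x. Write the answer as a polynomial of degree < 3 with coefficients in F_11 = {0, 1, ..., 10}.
a(x)^(-1) ≡ 10x^2 + 3x + 3 (mod f(x))

Since f is irreducible over F_11, F_11[x]/(f) is a field and a(x) ≠ 0 has an inverse. Apply the extended Euclidean algorithm to f(x) and a(x) in F_11[x]: f(x) = (x + 4)·a(x) + (3x + 3);  a(x) = (4x + 5)·(3x + 3) + (7). The last nonzero remainder is the constant 7 = gcd(f, a) in F_11. Back-substituting through the division chain expresses 7 = s(x)·a(x) + t(x)·f(x) with s(x) ≡ 4x^2 + 10x + 10 (mod f), so (4x^2 + 10x + 10)·a(x) ≡ 7 (mod f). Multiplying by 7^(-1) ≡ 8 in F_11 gives a(x)^(-1) ≡ 8·(4x^2 + 10x + 10) ≡ 10x^2 + 3x + 3 (mod f). Check: (x^2 + 5x)·(10x^2 + 3x + 3) = 10x^4 + 9x^3 + 7x^2 + 4x ≡ 1 (mod x^3 + 9x^2 + x + 3).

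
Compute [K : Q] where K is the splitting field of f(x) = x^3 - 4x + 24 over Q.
[K : Q] = 6

By the rational root test, any rational root of the monic integer polynomial f(x) = x^3 - 4x + 24 must be an integer dividing the constant term 24, i.e. one of ±{1, 2, 3, 4, 6, 8, 12, 24}. Evaluating: f(1) = 21, f(-1) = 27, f(2) = 24, f(-2) = 24, f(3) = 39, f(-3) = 9, f(4) = 72, f(-4) = -24, f(6) = 216, f(-6) = -168, f(8) = 504, f(-8) = -456, f(12) = 1704, f(-12) = -1656, f(24) = 13752, f(-24) = -13704; none is 0, so f has no rational root and is therefore irreducible over Q (a cubic with no linear factor over a field is irreducible). For an irreducible cubic, the Galois group is A_3 or S_3 according as the discriminant disc(f) = -4a^3 - 27b^2 = -4·(-4)^3 - 27·(24)^2 = -15296 is or is not a square in Q. Here disc(f) = -15296 is not a perfect square in Q, so the Galois group of f over Q is not contained in A_3 and must be all of S_3. The splitting field has degree |S_3| = 6 over Q, so [K : Q] = 6.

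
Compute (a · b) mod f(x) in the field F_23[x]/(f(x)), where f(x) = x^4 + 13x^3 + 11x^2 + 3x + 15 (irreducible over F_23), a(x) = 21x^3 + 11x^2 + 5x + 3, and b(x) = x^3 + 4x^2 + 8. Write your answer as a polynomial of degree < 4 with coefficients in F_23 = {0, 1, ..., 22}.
a · b ≡ 15x^3 + 5x^2 + 17x + 14 (mod f(x))

Multiply in F_23[x]: a(x)·b(x) = (21x^3 + 11x^2 + 5x + 3)·(x^3 + 4x^2 + 8) = 21x^6 + 3x^5 + 3x^4 + 7x^3 + 8x^2 + 17x + 1. This has degree ≥ 4, so divide by f(x) over F_23: 21x^6 + 3x^5 + 3x^4 + 7x^3 + 8x^2 + 17x + 1 = (21x^2 + 6x + 16)·(x^4 + 13x^3 + 11x^2 + 3x + 15) + (15x^3 + 5x^2 + 17x + 14). Hence a·b ≡ 15x^3 + 5x^2 + 17x + 14 (mod f). (F_23[x]/(f) is a field with 23^4 = 279841 elements since f is irreducible of degree 4.)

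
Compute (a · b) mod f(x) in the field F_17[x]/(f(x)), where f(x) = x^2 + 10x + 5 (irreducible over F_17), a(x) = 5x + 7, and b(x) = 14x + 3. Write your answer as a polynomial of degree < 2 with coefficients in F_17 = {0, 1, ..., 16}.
a · b ≡ 8x + 11 (mod f(x))

Multiply in F_17[x]: a(x)·b(x) = (5x + 7)·(14x + 3) = 2x^2 + 11x + 4. This has degree ≥ 2, so divide by f(x) over F_17: 2x^2 + 11x + 4 = (2)·(x^2 + 10x + 5) + (8x + 11). Hence a·b ≡ 8x + 11 (mod f). (F_17[x]/(f) is a field with 17^2 = 289 elements since f is irreducible of degree 2.)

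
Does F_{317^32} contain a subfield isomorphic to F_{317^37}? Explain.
No: F_{317^37} is not a subfield of F_{317^32}

F_{p^m} embeds in F_{p^n} iff m | n. Here 37 ∤ 32 (since 32 = 0·37 + 32 with remainder 32 ≠ 0), so F_{317^37} is not a subfield of F_{317^32}. Equivalently: if it were, the tower law would give 37 = [F_{317^37}:F_317] dividing [F_{317^32}:F_317] = 32, contradiction.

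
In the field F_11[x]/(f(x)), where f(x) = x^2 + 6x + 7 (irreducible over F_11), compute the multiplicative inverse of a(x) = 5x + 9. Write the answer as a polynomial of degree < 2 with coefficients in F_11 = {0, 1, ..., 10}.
a(x)^(-1) ≡ 9x + 7 (mod f(x))

Since f is irreducible over F_11, F_11[x]/(f) is a field and a(x) ≠ 0 has an inverse. Apply the extended Euclidean algorithm to f(x) and a(x) in F_11[x]: f(x) = (9x + 7)·a(x) + (10). The last nonzero remainder is the constant 10 = gcd(f, a) in F_11. Back-substituting through the division chain expresses 10 = s(x)·a(x) + t(x)·f(x) with s(x) ≡ 2x + 4 (mod f), so (2x + 4)·a(x) ≡ 10 (mod f). Multiplying by 10^(-1) ≡ 10 in F_11 gives a(x)^(-1) ≡ 10·(2x + 4) ≡ 9x + 7 (mod f). Check: (5x + 9)·(9x + 7) = x^2 + 6x + 8 ≡ 1 (mod x^2 + 6x + 7).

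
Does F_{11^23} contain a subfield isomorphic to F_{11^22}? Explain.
No: F_{11^22} is not a subfield of F_{11^23}

F_{p^m} embeds in F_{p^n} iff m | n. Here 22 ∤ 23 (since 23 = 1·22 + 1 with remainder 1 ≠ 0), so F_{11^22} is not a subfield of F_{11^23}. Equivalently: if it were, the tower law would give 22 = [F_{11^22}:F_11] dividing [F_{11^23}:F_11] = 23, contradiction.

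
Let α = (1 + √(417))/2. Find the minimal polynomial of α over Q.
m_α(x) = x^2 - x - 104

From 2α - 1 = √(417), squaring gives (2α - 1)^2 = 417, i.e. 4α^2 - 4α + 1 = 417, so α^2 - α + (1 - 417)/4 = 0. Since 417 ≡ 1 (mod 4), (1 - 417)/4 = -104 ∈ Z. The polynomial x^2 - x - 104 has discriminant 1 - 4·(-104) = 417, which is not a perfect square in Q (d = 417 is squarefree and ≠ 1), so x^2 - x - 104 is irreducible over Q. It is the minimal polynomial of α.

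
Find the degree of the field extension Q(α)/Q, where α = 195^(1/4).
[Q(α):Q] = 4

α is a root of x^4 - 195. By Eisenstein's criterion at the prime p = 3 (which divides the constant term 195 but p^2 = 9 does not, since 195 is squarefree), x^4 - 195 is irreducible over Q. Hence [Q(α):Q] = 4.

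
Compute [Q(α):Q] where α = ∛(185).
[Q(α):Q] = 3

The minimal polynomial of α is x^3 - 185, irreducible over Q since 185 is not a perfect cube (so x^3 - 185 has no rational root). Hence [Q(α):Q] = deg(m_α) = 3.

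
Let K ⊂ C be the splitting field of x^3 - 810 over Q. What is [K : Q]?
[K : Q] = 6

The roots of x^3 - 810 are ∛810, ω∛810, ω^2∛810 where ω = e^(2πi/3) is a primitive cube root of unity, so K = Q(∛810, ω). Now [Q(∛810):Q] = 3 (since 810 is not a perfect cube, x^3 - 810 is irreducible) and [Q(ω):Q] = 2. Both 2 and 3 divide [K:Q], and [K:Q] ≤ 3·2 = 6, so [K:Q] = 6. (Equivalently: Q(∛810) ⊂ R but ω ∉ R, so [K : Q(∛810)] = 2.)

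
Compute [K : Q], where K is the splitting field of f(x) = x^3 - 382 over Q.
[K : Q] = 6

The roots of x^3 - 382 are ∛382, ω∛382, ω^2∛382 where ω = e^(2πi/3) is a primitive cube root of unity, so K = Q(∛382, ω). Now [Q(∛382):Q] = 3 (since 382 is not a perfect cube, x^3 - 382 is irreducible) and [Q(ω):Q] = 2. Both 2 and 3 divide [K:Q], and [K:Q] ≤ 3·2 = 6, so [K:Q] = 6. (Equivalently: Q(∛382) ⊂ R but ω ∉ R, so [K : Q(∛382)] = 2.)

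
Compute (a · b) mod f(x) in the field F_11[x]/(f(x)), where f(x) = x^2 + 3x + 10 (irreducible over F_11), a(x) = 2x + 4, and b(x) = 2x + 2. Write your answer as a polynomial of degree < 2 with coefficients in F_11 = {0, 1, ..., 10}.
a · b ≡ 1 (mod f(x))

Multiply in F_11[x]: a(x)·b(x) = (2x + 4)·(2x + 2) = 4x^2 + x + 8. This has degree ≥ 2, so divide by f(x) over F_11: 4x^2 + x + 8 = (4)·(x^2 + 3x + 10) + (1). Hence a·b ≡ 1 (mod f). (F_11[x]/(f) is a field with 11^2 = 121 elements since f is irreducible of degree 2.)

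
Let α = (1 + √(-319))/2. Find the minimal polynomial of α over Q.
m_α(x) = x^2 - x + 80

From 2α - 1 = √(-319), squaring gives (2α - 1)^2 = -319, i.e. 4α^2 - 4α + 1 = -319, so α^2 - α + (1 + 319)/4 = 0. Since -319 ≡ 1 (mod 4), (1 + 319)/4 = 80 ∈ Z. The polynomial x^2 - x + 80 has discriminant 1 - 4·(80) = -319, which is not a perfect square in Q (d = -319 is squarefree and ≠ 1), so x^2 - x + 80 is irreducible over Q. It is the minimal polynomial of α.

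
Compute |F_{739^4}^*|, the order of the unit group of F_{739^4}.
|F_{739^4}^*| = 298248146640

F_{739^4} has 739^4 = 298248146641 elements; its multiplicative group consists of all nonzero elements, so |F_{739^4}^*| = 298248146641 - 1 = 298248146640. (It is cyclic since any finite subgroup of the multiplicative group of a field is cyclic.)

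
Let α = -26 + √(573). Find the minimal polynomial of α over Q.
m_α(x) = x^2 + 52x + 103

From α + 26 = √(573), squaring gives (α + 26)^2 = 573, i.e. α^2 + 52α + 676 = 573, so α^2 + 52α + 103 = 0. The discriminant of x^2 + 52x + 103 is (52)^2 - 4·(103) = 2704 - 412 = 2292, and 4·(573) is not a perfect square in Q since 573 is squarefree and ≠ 1. Hence x^2 + 52x + 103 is irreducible over Q and is the minimal polynomial of α.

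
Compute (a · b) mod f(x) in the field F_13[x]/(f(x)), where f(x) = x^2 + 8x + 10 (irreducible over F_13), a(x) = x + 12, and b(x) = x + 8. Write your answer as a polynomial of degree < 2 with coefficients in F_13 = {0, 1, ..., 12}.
a · b ≡ 12x + 8 (mod f(x))

Multiply in F_13[x]: a(x)·b(x) = (x + 12)·(x + 8) = x^2 + 7x + 5. This has degree ≥ 2, so divide by f(x) over F_13: x^2 + 7x + 5 = (1)·(x^2 + 8x + 10) + (12x + 8). Hence a·b ≡ 12x + 8 (mod f). (F_13[x]/(f) is a field with 13^2 = 169 elements since f is irreducible of degree 2.)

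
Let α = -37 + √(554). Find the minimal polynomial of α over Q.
m_α(x) = x^2 + 74x + 815

From α + 37 = √(554), squaring gives (α + 37)^2 = 554, i.e. α^2 + 74α + 1369 = 554, so α^2 + 74α + 815 = 0. The discriminant of x^2 + 74x + 815 is (74)^2 - 4·(815) = 5476 - 3260 = 2216, and 4·(554) is not a perfect square in Q since 554 is squarefree and ≠ 1. Hence x^2 + 74x + 815 is irreducible over Q and is the minimal polynomial of α.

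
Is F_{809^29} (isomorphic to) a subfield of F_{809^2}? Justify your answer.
No: F_{809^29} is not a subfield of F_{809^2}

F_{p^m} embeds in F_{p^n} iff m | n. Here 29 ∤ 2 (since 2 = 0·29 + 2 with remainder 2 ≠ 0), so F_{809^29} is not a subfield of F_{809^2}. Equivalently: if it were, the tower law would give 29 = [F_{809^29}:F_809] dividing [F_{809^2}:F_809] = 2, contradiction.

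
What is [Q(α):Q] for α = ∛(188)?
[Q(α):Q] = 3

The minimal polynomial of α is x^3 - 188, irreducible over Q since 188 is not a perfect cube (so x^3 - 188 has no rational root). Hence [Q(α):Q] = deg(m_α) = 3.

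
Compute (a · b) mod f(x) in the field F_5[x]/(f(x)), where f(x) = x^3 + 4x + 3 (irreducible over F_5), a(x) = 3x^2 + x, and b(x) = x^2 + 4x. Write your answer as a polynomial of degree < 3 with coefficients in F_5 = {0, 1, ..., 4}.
a · b ≡ 2x^2 + 4x + 1 (mod f(x))

Multiply in F_5[x]: a(x)·b(x) = (3x^2 + x)·(x^2 + 4x) = 3x^4 + 3x^3 + 4x^2. This has degree ≥ 3, so divide by f(x) over F_5: 3x^4 + 3x^3 + 4x^2 = (3x + 3)·(x^3 + 4x + 3) + (2x^2 + 4x + 1). Hence a·b ≡ 2x^2 + 4x + 1 (mod f). (F_5[x]/(f) is a field with 5^3 = 125 elements since f is irreducible of degree 3.)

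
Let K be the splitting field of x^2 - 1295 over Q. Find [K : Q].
[K : Q] = 2

f(x) = x^2 - 1295 factors as (x - √1295)(x + √1295). The splitting field is K = Q(√1295). Since 1295 is squarefree and > 1, it is not a perfect square, so x^2 - 1295 is irreducible over Q and [Q(√1295) : Q] = 2. Hence [K : Q] = 2.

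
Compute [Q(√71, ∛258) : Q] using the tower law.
[Q(√71, ∛258) : Q] = 6

Let L = Q(√71, ∛258). Since Q(√71) ⊂ L and [Q(√71):Q] = 2, the tower law gives 2 | [L:Q]. Likewise Q(∛258) ⊂ L with [Q(∛258):Q] = 3 (because 258 is not a perfect cube), so 3 | [L:Q]. As gcd(2,3) = 1, [L:Q] is divisible by 6. Conversely L is generated over Q by √71 and ∛258, so [L:Q] ≤ 2·3 = 6. Therefore [Q(√71, ∛258) : Q] = 6.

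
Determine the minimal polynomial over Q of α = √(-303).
m_α(x) = x^2 + 303

α satisfies α^2 + 303 = 0, so x^2 + 303 annihilates α. Since d = -303 is squarefree and ≠ 1, it is not a perfect square in Q, so x^2 + 303 has no rational root and is therefore irreducible over Q (a degree-2 polynomial over a field is irreducible iff it has no root). Hence m_α(x) = x^2 + 303.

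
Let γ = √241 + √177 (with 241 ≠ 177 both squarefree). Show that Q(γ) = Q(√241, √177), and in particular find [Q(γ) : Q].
[Q(γ) : Q] = 4 (equivalently, Q(γ) = Q(√241, √177))

Obviously Q(γ) ⊆ Q(√241, √177), and [Q(√241, √177):Q] = 4 (since 241, 177 are distinct squarefree integers > 1 with 42657 not a perfect square). To show equality we compute the minimal polynomial of γ. From γ = √241 + √177: γ^2 = 241 + 2√(42657) + 177 = 418 + 2√(42657), so γ^2 - 418 = 2√(42657); squaring, (γ^2 - 418)^2 = 4·42657, i.e. γ^4 - 836γ^2 + 174724 - 170628 = 0, i.e. γ^4 - 836γ^2 + 4096 = 0. So γ is a root of x^4 - 836x^2 + 4096. This polynomial is irreducible over Q: it has no rational root (each ±√241 ± √177 is irrational), and any factorization into two quadratics over Q would force √(42657) ∈ Q (pairing opposite roots) or √241, √177 ∈ Q (other pairings), all impossible. Hence [Q(γ):Q] = 4 = [Q(√241, √177):Q], so Q(γ) = Q(√241, √177).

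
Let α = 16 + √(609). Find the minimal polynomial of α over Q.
m_α(x) = x^2 - 32x - 353

From α - 16 = √(609), squaring gives (α - 16)^2 = 609, i.e. α^2 - 32α + 256 = 609, so α^2 - 32α - 353 = 0. The discriminant of x^2 - 32x - 353 is (-32)^2 - 4·(-353) = 1024 + 1412 = 2436, and 4·(609) is not a perfect square in Q since 609 is squarefree and ≠ 1. Hence x^2 - 32x - 353 is irreducible over Q and is the minimal polynomial of α.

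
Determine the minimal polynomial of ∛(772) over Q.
m_α(x) = x^3 - 772

α satisfies α^3 = 772, so x^3 - 772 annihilates α. By the rational root test, a rational root p/q (in lowest terms) of x^3 - 772 would satisfy p^3 = 772 q^3, forcing q = 1 and p^3 = 772; but 772 is not a perfect cube, contradiction. A monic cubic over Q with no rational root is irreducible (any nontrivial factorization would include a linear factor). Hence x^3 - 772 is the minimal polynomial of α, and in particular [Q(α):Q] = 3.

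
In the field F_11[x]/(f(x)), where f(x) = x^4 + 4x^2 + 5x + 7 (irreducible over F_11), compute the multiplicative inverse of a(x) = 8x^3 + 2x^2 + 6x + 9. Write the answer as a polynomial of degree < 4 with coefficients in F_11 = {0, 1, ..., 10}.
a(x)^(-1) ≡ 10x^2 + 6x + 9 (mod f(x))

Since f is irreducible over F_11, F_11[x]/(f) is a field and a(x) ≠ 0 has an inverse. Apply the extended Euclidean algorithm to f(x) and a(x) in F_11[x]: f(x) = (7x + 1)·a(x) + (4x^2 + 2x + 9);  a(x) = (2x + 5)·(4x^2 + 2x + 9) + (8). The last nonzero remainder is the constant 8 = gcd(f, a) in F_11. Back-substituting through the division chain expresses 8 = s(x)·a(x) + t(x)·f(x) with s(x) ≡ 3x^2 + 4x + 6 (mod f), so (3x^2 + 4x + 6)·a(x) ≡ 8 (mod f). Multiplying by 8^(-1) ≡ 7 in F_11 gives a(x)^(-1) ≡ 7·(3x^2 + 4x + 6) ≡ 10x^2 + 6x + 9 (mod f). Check: (8x^3 + 2x^2 + 6x + 9)·(10x^2 + 6x + 9) = 3x^5 + 2x^4 + x^3 + x^2 + 9x + 4 ≡ 1 (mod x^4 + 4x^2 + 5x + 7).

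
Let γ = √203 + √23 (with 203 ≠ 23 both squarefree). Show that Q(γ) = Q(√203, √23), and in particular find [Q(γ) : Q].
[Q(γ) : Q] = 4 (equivalently, Q(γ) = Q(√203, √23))

Obviously Q(γ) ⊆ Q(√203, √23), and [Q(√203, √23):Q] = 4 (since 203, 23 are distinct squarefree integers > 1 with 4669 not a perfect square). To show equality we compute the minimal polynomial of γ. From γ = √203 + √23: γ^2 = 203 + 2√(4669) + 23 = 226 + 2√(4669), so γ^2 - 226 = 2√(4669); squaring, (γ^2 - 226)^2 = 4·4669, i.e. γ^4 - 452γ^2 + 51076 - 18676 = 0, i.e. γ^4 - 452γ^2 + 32400 = 0. So γ is a root of x^4 - 452x^2 + 32400. This polynomial is irreducible over Q: it has no rational root (each ±√203 ± √23 is irrational), and any factorization into two quadratics over Q would force √(4669) ∈ Q (pairing opposite roots) or √203, √23 ∈ Q (other pairings), all impossible. Hence [Q(γ):Q] = 4 = [Q(√203, √23):Q], so Q(γ) = Q(√203, √23).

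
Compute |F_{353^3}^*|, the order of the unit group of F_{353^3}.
|F_{353^3}^*| = 43986976

F_{353^3} has 353^3 = 43986977 elements; its multiplicative group consists of all nonzero elements, so |F_{353^3}^*| = 43986977 - 1 = 43986976. (It is cyclic since any finite subgroup of the multiplicative group of a field is cyclic.)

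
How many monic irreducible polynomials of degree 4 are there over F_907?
There are 169187638638 monic irreducible polynomials of degree 4 over F_907

Each element of F_{907^4} that lies in no proper subfield is a root of exactly one monic irreducible of degree 4 over F_907, and each such polynomial has 4 distinct roots in F_{907^4}. By Möbius inversion the count is N_907(4) = (1/4) Σ_{d|4} μ(4/d) · 907^d = (1/4)(μ(4)·907^1 + μ(2)·907^2 + μ(1)·907^4) = 676750554552/4 = 169187638638.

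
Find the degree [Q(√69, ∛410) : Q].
[Q(√69, ∛410) : Q] = 6

Let L = Q(√69, ∛410). Since Q(√69) ⊂ L and [Q(√69):Q] = 2, the tower law gives 2 | [L:Q]. Likewise Q(∛410) ⊂ L with [Q(∛410):Q] = 3 (because 410 is not a perfect cube), so 3 | [L:Q]. As gcd(2,3) = 1, [L:Q] is divisible by 6. Conversely L is generated over Q by √69 and ∛410, so [L:Q] ≤ 2·3 = 6. Therefore [Q(√69, ∛410) : Q] = 6.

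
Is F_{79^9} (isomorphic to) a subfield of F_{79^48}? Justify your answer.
No: F_{79^9} is not a subfield of F_{79^48}

F_{p^m} embeds in F_{p^n} iff m | n. Here 9 ∤ 48 (since 48 = 5·9 + 3 with remainder 3 ≠ 0), so F_{79^9} is not a subfield of F_{79^48}. Equivalently: if it were, the tower law would give 9 = [F_{79^9}:F_79] dividing [F_{79^48}:F_79] = 48, contradiction.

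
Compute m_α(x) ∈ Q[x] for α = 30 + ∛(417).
m_α(x) = x^3 - 90x^2 + 2700x - 27417

Set β = α - 30 = ∛(417), so β^3 = 417. Then (α - 30)^3 - 417 = 0, i.e. α is a root of g(x) = (x - 30)^3 - 417 = x^3 - 90x^2 + 2700x - 27417. Since g(x) = h(x - 30) where h(x) = x^3 - 417, and h is irreducible over Q (because 417 is not a perfect cube, so h has no rational root, and a monic cubic with no rational root is irreducible), g is also irreducible (irreducibility is preserved under the substitution x → x - 30). Hence m_α(x) = x^3 - 90x^2 + 2700x - 27417.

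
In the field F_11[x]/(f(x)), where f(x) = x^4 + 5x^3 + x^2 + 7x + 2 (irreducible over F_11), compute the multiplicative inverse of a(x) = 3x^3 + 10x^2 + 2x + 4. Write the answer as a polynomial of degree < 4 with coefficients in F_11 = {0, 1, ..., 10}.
a(x)^(-1) ≡ 3x^3 + 10x^2 + 3x + 2 (mod f(x))

Since f is irreducible over F_11, F_11[x]/(f) is a field and a(x) ≠ 0 has an inverse. Apply the extended Euclidean algorithm to f(x) and a(x) in F_11[x]: f(x) = (4x + 3)·a(x) + (7x^2 + 7x + 1);  a(x) = (2x + 1)·(7x^2 + 7x + 1) + (4x + 3);  (7x^2 + 7x + 1) = (10x + 8)·(4x + 3) + (10). The last nonzero remainder is the constant 10 = gcd(f, a) in F_11. Back-substituting through the division chain expresses 10 = s(x)·a(x) + t(x)·f(x) with s(x) ≡ 8x^3 + x^2 + 8x + 9 (mod f), so (8x^3 + x^2 + 8x + 9)·a(x) ≡ 10 (mod f). Multiplying by 10^(-1) ≡ 10 in F_11 gives a(x)^(-1) ≡ 10·(8x^3 + x^2 + 8x + 9) ≡ 3x^3 + 10x^2 + 3x + 2 (mod f). Check: (3x^3 + 10x^2 + 2x + 4)·(3x^3 + 10x^2 + 3x + 2) = 9x^6 + 5x^5 + 5x^4 + 2x^3 + 5x + 8 ≡ 1 (mod x^4 + 5x^3 + x^2 + 7x + 2).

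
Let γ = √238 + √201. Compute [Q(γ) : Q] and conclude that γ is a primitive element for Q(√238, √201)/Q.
[Q(γ) : Q] = 4 (equivalently, Q(γ) = Q(√238, √201))

Obviously Q(γ) ⊆ Q(√238, √201), and [Q(√238, √201):Q] = 4 (since 238, 201 are distinct squarefree integers > 1 with 47838 not a perfect square). To show equality we compute the minimal polynomial of γ. From γ = √238 + √201: γ^2 = 238 + 2√(47838) + 201 = 439 + 2√(47838), so γ^2 - 439 = 2√(47838); squaring, (γ^2 - 439)^2 = 4·47838, i.e. γ^4 - 878γ^2 + 192721 - 191352 = 0, i.e. γ^4 - 878γ^2 + 1369 = 0. So γ is a root of x^4 - 878x^2 + 1369. This polynomial is irreducible over Q: it has no rational root (each ±√238 ± √201 is irrational), and any factorization into two quadratics over Q would force √(47838) ∈ Q (pairing opposite roots) or √238, √201 ∈ Q (other pairings), all impossible. Hence [Q(γ):Q] = 4 = [Q(√238, √201):Q], so Q(γ) = Q(√238, √201).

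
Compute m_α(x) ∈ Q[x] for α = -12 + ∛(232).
m_α(x) = x^3 + 36x^2 + 432x + 1496

Set β = α + 12 = ∛(232), so β^3 = 232. Then (α + 12)^3 - 232 = 0, i.e. α is a root of g(x) = (x + 12)^3 - 232 = x^3 + 36x^2 + 432x + 1496. Since g(x) = h(x + 12) where h(x) = x^3 - 232, and h is irreducible over Q (because 232 is not a perfect cube, so h has no rational root, and a monic cubic with no rational root is irreducible), g is also irreducible (irreducibility is preserved under the substitution x → x + 12). Hence m_α(x) = x^3 + 36x^2 + 432x + 1496.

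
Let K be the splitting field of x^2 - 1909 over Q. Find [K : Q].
[K : Q] = 2

f(x) = x^2 - 1909 factors as (x - √1909)(x + √1909). The splitting field is K = Q(√1909). Since 1909 is squarefree and > 1, it is not a perfect square, so x^2 - 1909 is irreducible over Q and [Q(√1909) : Q] = 2. Hence [K : Q] = 2.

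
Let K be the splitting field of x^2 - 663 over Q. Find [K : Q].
[K : Q] = 2

f(x) = x^2 - 663 factors as (x - √663)(x + √663). The splitting field is K = Q(√663). Since 663 is squarefree and > 1, it is not a perfect square, so x^2 - 663 is irreducible over Q and [Q(√663) : Q] = 2. Hence [K : Q] = 2.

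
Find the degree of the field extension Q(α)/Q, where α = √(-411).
[Q(α):Q] = 2

[Q(α):Q] equals the degree of the minimal polynomial of α. Here α^2 = -411 and x^2 + 411 is irreducible (d = -411 is squarefree, ≠ 1, hence not a square), so deg(m_α) = 2. Thus [Q(α):Q] = 2.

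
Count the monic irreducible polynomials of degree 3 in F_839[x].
There are 196862960 monic irreducible polynomials of degree 3 over F_839

Each element of F_{839^3} that lies in no proper subfield is a root of exactly one monic irreducible of degree 3 over F_839, and each such polynomial has 3 distinct roots in F_{839^3}. By Möbius inversion the count is N_839(3) = (1/3) Σ_{d|3} μ(3/d) · 839^d = (1/3)(μ(3)·839^1 + μ(1)·839^3) = 590588880/3 = 196862960.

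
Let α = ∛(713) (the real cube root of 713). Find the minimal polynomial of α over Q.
m_α(x) = x^3 - 713

α satisfies α^3 = 713, so x^3 - 713 annihilates α. By the rational root test, a rational root p/q (in lowest terms) of x^3 - 713 would satisfy p^3 = 713 q^3, forcing q = 1 and p^3 = 713; but 713 is not a perfect cube, contradiction. A monic cubic over Q with no rational root is irreducible (any nontrivial factorization would include a linear factor). Hence x^3 - 713 is the minimal polynomial of α, and in particular [Q(α):Q] = 3.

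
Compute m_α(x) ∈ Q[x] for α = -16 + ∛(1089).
m_α(x) = x^3 + 48x^2 + 768x + 3007

Set β = α + 16 = ∛(1089), so β^3 = 1089. Then (α + 16)^3 - 1089 = 0, i.e. α is a root of g(x) = (x + 16)^3 - 1089 = x^3 + 48x^2 + 768x + 3007. Since g(x) = h(x + 16) where h(x) = x^3 - 1089, and h is irreducible over Q (because 1089 is not a perfect cube, so h has no rational root, and a monic cubic with no rational root is irreducible), g is also irreducible (irreducibility is preserved under the substitution x → x + 16). Hence m_α(x) = x^3 + 48x^2 + 768x + 3007.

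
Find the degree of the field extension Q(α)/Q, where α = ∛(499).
[Q(α):Q] = 3

The minimal polynomial of α is x^3 - 499, irreducible over Q since 499 is not a perfect cube (so x^3 - 499 has no rational root). Hence [Q(α):Q] = deg(m_α) = 3.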